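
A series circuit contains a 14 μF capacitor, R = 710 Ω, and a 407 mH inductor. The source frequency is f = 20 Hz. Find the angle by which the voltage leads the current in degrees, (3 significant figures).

ω = 2πf = 125.7 rad/s
X_L = ωL = 51.1 Ω
X_C = 1/(ωC) = 568 Ω
Net reactance X = X_L − X_C = -517 Ω
Z = 710 − j517 Ω
|Z| = √(710² + 517²) = 878 Ω
∠Z = arctan(-517/710) = -36.1°

-36.1°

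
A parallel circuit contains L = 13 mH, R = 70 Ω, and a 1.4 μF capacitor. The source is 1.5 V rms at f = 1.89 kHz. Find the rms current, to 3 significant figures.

26.3 mA

ω = 2πf = 11880 rad/s
X_L = ωL = 154 Ω
X_C = 1/(ωC) = 60.1 Ω
Parallel: admittances add. Y = 1/R + 1/(jωL) + jωC
Y = (0.0143 + j0.0101) S
|Y| = 0.0175 S → |Z| = 1/|Y| = 57.1 Ω, ∠Z = −∠Y = -35.4°
I = V/|Z| = 1.5/57.1 = 26.3 mA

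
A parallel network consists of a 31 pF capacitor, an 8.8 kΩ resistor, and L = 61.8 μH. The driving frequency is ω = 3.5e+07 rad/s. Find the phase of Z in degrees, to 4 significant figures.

-79.66°

X_L = ωL = 2163 Ω
X_C = 1/(ωC) = 921.7 Ω
Parallel: admittances add. Y = 1/R + 1/(jωL) + jωC
Y = (0.0001136 + j0.0006227) S
|Y| = 0.0006330 S → |Z| = 1/|Y| = 1580 Ω, ∠Z = −∠Y = -79.66°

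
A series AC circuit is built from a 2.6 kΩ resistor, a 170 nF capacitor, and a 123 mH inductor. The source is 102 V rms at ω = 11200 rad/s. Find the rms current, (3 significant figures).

37.3 mA

X_L = ωL = 1380 Ω
X_C = 1/(ωC) = 525 Ω
Net reactance X = X_L − X_C = 852 Ω
Z = 2600 + j852 Ω
|Z| = √(2600² + 852²) = 2740 Ω
I = V/|Z| = 102/2740 = 37.3 mA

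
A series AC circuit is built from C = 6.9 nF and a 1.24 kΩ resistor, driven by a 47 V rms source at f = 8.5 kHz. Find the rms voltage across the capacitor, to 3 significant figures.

42.7 V

ω = 2πf = 53410 rad/s
X_C = 1/(ωC) = 2710 Ω
Z = 1240 − j2710 Ω
|Z| = √(1240² + 2710²) = 2980 Ω
I = V/|Z| = 15.8 mA
V_C = I·|Z_C| = 0.0158 × 2710 = 42.7 V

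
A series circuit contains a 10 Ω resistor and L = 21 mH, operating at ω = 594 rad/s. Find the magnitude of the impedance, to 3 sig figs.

X_L = ωL = 12.5 Ω
Z = 10.0 + j12.5 Ω
|Z| = √(10.0² + 12.5²) = 16.0 Ω

16.0 Ω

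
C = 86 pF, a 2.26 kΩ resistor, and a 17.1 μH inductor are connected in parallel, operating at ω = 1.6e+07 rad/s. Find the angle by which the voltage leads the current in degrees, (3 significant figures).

X_L = ωL = 274 Ω
X_C = 1/(ωC) = 727 Ω
Parallel: admittances add. Y = 1/R + 1/(jωL) + jωC
Y = (0.000442 − j0.00228) S
|Y| = 0.00232 S → |Z| = 1/|Y| = 431 Ω, ∠Z = −∠Y = 79.0°

79.0°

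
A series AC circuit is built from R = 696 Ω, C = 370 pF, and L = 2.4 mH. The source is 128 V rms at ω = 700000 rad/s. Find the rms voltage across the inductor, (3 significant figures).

X_L = ωL = 1680 Ω
X_C = 1/(ωC) = 3860 Ω
Net reactance X = X_L − X_C = -2180 Ω
Z = 696 − j2180 Ω
|Z| = √(696² + 2180²) = 2290 Ω
I = V/|Z| = 55.9 mA
V_L = I·|Z_L| = 0.0559 × 1680 = 93.9 V

93.9 V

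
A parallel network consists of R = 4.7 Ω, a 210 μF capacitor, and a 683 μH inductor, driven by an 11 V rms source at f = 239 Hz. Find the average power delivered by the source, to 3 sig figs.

ω = 2πf = 1502 rad/s
X_L = ωL = 1.03 Ω
X_C = 1/(ωC) = 3.17 Ω
Parallel: admittances add. Y = 1/R + 1/(jωL) + jωC
Y = (0.213 − j0.660) S
|Y| = 0.693 S → |Z| = 1/|Y| = 1.44 Ω, ∠Z = −∠Y = 72.1°
I = V/|Z| = 7.62 A
P = VI cos φ = 11 × 7.62 × cos(72.1°) = 25.7 W

25.7 W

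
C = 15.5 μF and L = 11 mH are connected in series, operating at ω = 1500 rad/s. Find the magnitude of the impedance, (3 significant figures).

26.5 Ω

X_L = ωL = 16.5 Ω
X_C = 1/(ωC) = 43.0 Ω
Net reactance X = X_L − X_C = -26.5 Ω
Z = − j26.5 Ω
|Z| = √(0² + 26.5²) = 26.5 Ω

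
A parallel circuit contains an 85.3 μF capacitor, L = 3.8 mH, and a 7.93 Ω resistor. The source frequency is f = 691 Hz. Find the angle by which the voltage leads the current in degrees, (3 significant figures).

ω = 2πf = 4342 rad/s
X_L = ωL = 16.5 Ω
X_C = 1/(ωC) = 2.70 Ω
Parallel: admittances add. Y = 1/R + 1/(jωL) + jωC
Y = (0.126 + j0.310) S
|Y| = 0.334 S → |Z| = 1/|Y| = 2.99 Ω, ∠Z = −∠Y = -67.8°

-67.8°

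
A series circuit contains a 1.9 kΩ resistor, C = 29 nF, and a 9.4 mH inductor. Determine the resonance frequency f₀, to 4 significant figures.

9.640 kHz

ω₀ = 1/√(LC) = 1/√(0.0094 × 2.9e-08) = 60570 rad/s
f₀ = ω₀/(2π) = 9.640 kHz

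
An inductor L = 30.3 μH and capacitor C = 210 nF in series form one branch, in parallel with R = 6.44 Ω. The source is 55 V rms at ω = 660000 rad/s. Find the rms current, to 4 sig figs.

X_L = ωL = 20.00 Ω
X_C = 1/(ωC) = 7.215 Ω
Branch 1: Z₁ = R = 6.440 Ω
Branch 2 (series LC): Z₂ = j(X_L − X_C) = j12.78 Ω
Parallel: Z = Z₁Z₂/(Z₁+Z₂), |Z| = 5.751 Ω, ∠Z = 26.74°
I = V/|Z| = 55/5.751 = 9.563 A

9.563 A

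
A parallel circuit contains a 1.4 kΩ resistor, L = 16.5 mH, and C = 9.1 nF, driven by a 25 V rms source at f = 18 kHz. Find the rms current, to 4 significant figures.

21.70 mA

ω = 2πf = 113100 rad/s
X_L = ωL = 1866 Ω
X_C = 1/(ωC) = 971.6 Ω
Parallel: admittances add. Y = 1/R + 1/(jωL) + jωC
Y = (0.0007143 + j0.0004933) S
|Y| = 0.0008681 S → |Z| = 1/|Y| = 1152 Ω, ∠Z = −∠Y = -34.63°
I = V/|Z| = 25/1152 = 21.70 mA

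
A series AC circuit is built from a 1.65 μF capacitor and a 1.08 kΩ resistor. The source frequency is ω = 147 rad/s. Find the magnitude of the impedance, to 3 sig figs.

4260 Ω

X_C = 1/(ωC) = 4120 Ω
Z = 1080 − j4120 Ω
|Z| = √(1080² + 4120²) = 4260 Ω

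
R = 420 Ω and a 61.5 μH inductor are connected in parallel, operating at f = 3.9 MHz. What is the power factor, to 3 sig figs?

0.963

ω = 2πf = 2.45e+07 rad/s
X_L = ωL = 1510 Ω
Parallel: admittances add. Y = 1/R + 1/(jωL)
Y = (0.00238 − j0.000664) S
|Y| = 0.00247 S → |Z| = 1/|Y| = 405 Ω, ∠Z = −∠Y = 15.6°
cos φ = cos(15.6°) = 0.963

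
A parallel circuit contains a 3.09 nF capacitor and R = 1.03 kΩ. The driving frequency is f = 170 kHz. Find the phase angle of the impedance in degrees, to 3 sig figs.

ω = 2πf = 1.068e+06 rad/s
X_C = 1/(ωC) = 303 Ω
Parallel: admittances add. Y = 1/R + jωC
Y = (0.000971 + j0.00330) S
|Y| = 0.00344 S → |Z| = 1/|Y| = 291 Ω, ∠Z = −∠Y = -73.6°

-73.6°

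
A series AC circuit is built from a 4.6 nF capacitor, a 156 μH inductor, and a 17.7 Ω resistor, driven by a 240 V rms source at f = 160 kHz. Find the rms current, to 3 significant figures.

3.87 A

ω = 2πf = 1.005e+06 rad/s
X_L = ωL = 157 Ω
X_C = 1/(ωC) = 216 Ω
Net reactance X = X_L − X_C = -59.4 Ω
Z = 17.7 − j59.4 Ω
|Z| = √(17.7² + 59.4²) = 62.0 Ω
I = V/|Z| = 240/62.0 = 3.87 A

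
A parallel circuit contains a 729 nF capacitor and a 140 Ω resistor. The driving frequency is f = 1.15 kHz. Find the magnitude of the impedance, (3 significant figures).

ω = 2πf = 7226 rad/s
X_C = 1/(ωC) = 190 Ω
Parallel: admittances add. Y = 1/R + jωC
Y = (0.00714 + j0.00527) S
|Y| = 0.00888 S → |Z| = 1/|Y| = 113 Ω, ∠Z = −∠Y = -36.4°

113 Ω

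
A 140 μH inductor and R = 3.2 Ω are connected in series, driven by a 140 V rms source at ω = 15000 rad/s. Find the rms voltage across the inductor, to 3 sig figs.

X_L = ωL = 2.10 Ω
Z = 3.20 + j2.10 Ω
|Z| = √(3.20² + 2.10²) = 3.83 Ω
I = V/|Z| = 36.6 A
V_L = I·|Z_L| = 36.6 × 2.10 = 76.8 V

76.8 V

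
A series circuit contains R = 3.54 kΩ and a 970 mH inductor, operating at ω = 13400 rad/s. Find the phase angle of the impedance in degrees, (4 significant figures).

X_L = ωL = 13000 Ω
Z = 3540 + j13000 Ω
|Z| = √(3540² + 13000²) = 13470 Ω
∠Z = arctan(13000/3540) = 74.77°

74.77°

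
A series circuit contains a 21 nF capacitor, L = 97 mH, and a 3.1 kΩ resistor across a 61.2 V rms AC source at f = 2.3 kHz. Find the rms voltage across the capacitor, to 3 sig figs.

ω = 2πf = 14450 rad/s
X_L = ωL = 1400 Ω
X_C = 1/(ωC) = 3300 Ω
Net reactance X = X_L − X_C = -1890 Ω
Z = 3100 − j1890 Ω
|Z| = √(3100² + 1890²) = 3630 Ω
I = V/|Z| = 16.8 mA
V_C = I·|Z_C| = 0.0168 × 3300 = 55.5 V

55.5 V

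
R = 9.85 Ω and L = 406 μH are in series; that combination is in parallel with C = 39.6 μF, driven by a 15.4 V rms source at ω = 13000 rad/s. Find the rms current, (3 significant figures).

7.38 A

X_L = ωL = 5.28 Ω
X_C = 1/(ωC) = 1.94 Ω
Branch 1 (R+jX_L): Z₁ = 9.85 + j5.28 Ω, |Z₁| = 11.2 Ω
Branch 2 (−jX_C): Z₂ = −j1.94 Ω
Parallel: Z = Z₁Z₂/(Z₁+Z₂), |Z| = 2.09 Ω, ∠Z = -80.5°
I = V/|Z| = 15.4/2.09 = 7.38 A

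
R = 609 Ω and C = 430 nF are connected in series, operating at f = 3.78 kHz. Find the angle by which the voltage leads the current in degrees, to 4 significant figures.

-9.134°

ω = 2πf = 23750 rad/s
X_C = 1/(ωC) = 97.92 Ω
Z = 609.0 − j97.92 Ω
|Z| = √(609.0² + 97.92²) = 616.8 Ω
∠Z = arctan(-97.92/609.0) = -9.134°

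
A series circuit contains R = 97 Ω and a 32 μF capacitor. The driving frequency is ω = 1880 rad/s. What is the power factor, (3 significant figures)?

0.986

X_C = 1/(ωC) = 16.6 Ω
Z = 97.0 − j16.6 Ω
|Z| = √(97.0² + 16.6²) = 98.4 Ω
∠Z = arctan(-16.6/97.0) = -9.72°
cos φ = cos(-9.72°) = 0.986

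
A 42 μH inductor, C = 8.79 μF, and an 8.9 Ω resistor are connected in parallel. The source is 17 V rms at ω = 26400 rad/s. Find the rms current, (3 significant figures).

X_L = ωL = 1.11 Ω
X_C = 1/(ωC) = 4.31 Ω
Parallel: admittances add. Y = 1/R + 1/(jωL) + jωC
Y = (0.112 − j0.670) S
|Y| = 0.679 S → |Z| = 1/|Y| = 1.47 Ω, ∠Z = −∠Y = 80.5°
I = V/|Z| = 17/1.47 = 11.5 A

11.5 A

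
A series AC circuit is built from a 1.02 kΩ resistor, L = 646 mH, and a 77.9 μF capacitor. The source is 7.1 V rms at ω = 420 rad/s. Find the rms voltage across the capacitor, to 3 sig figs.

0.207 V

X_L = ωL = 271 Ω
X_C = 1/(ωC) = 30.6 Ω
Net reactance X = X_L − X_C = 241 Ω
Z = 1020 + j241 Ω
|Z| = √(1020² + 241²) = 1050 Ω
I = V/|Z| = 6.77 mA
V_C = I·|Z_C| = 0.00677 × 30.6 = 0.207 V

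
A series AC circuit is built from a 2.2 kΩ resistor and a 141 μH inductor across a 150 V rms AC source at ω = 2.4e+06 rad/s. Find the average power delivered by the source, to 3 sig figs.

9.99 W

X_L = ωL = 338 Ω
Z = 2200 + j338 Ω
|Z| = √(2200² + 338²) = 2230 Ω
∠Z = arctan(338/2200) = 8.74°
I = V/|Z| = 67.4 mA
P = VI cos φ = 150 × 0.0674 × cos(8.74°) = 9.99 W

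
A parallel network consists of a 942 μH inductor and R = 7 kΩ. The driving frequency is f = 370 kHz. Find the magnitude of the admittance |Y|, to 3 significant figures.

478 μS

ω = 2πf = 2.325e+06 rad/s
X_L = ωL = 2190 Ω
Parallel: admittances add. Y = 1/R + 1/(jωL)
Y = (0.000143 − j0.000457) S
|Y| = 0.000478 S → |Z| = 1/|Y| = 2090 Ω, ∠Z = −∠Y = 72.6°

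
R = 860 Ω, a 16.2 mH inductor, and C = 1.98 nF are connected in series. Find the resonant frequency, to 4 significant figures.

ω₀ = 1/√(LC) = 1/√(0.0162 × 1.98e-09) = 176600 rad/s
f₀ = ω₀/(2π) = 28.10 kHz

28.10 kHz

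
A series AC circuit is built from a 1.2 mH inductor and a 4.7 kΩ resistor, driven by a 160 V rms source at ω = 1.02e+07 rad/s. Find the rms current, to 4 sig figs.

X_L = ωL = 12240 Ω
Z = 4700 + j12240 Ω
|Z| = √(4700² + 12240²) = 13110 Ω
I = V/|Z| = 160/13110 = 12.20 mA

12.20 mA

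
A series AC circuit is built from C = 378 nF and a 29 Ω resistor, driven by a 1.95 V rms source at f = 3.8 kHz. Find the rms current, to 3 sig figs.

ω = 2πf = 23880 rad/s
X_C = 1/(ωC) = 111 Ω
Z = 29.0 − j111 Ω
|Z| = √(29.0² + 111²) = 115 Ω
I = V/|Z| = 1.95/115 = 17.0 mA

17.0 mA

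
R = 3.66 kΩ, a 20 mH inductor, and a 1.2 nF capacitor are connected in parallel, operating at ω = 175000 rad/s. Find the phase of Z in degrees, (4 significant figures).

X_L = ωL = 3500 Ω
X_C = 1/(ωC) = 4762 Ω
Parallel: admittances add. Y = 1/R + 1/(jωL) + jωC
Y = (0.0002732 − j7.571e-05) S
|Y| = 0.0002835 S → |Z| = 1/|Y| = 3527 Ω, ∠Z = −∠Y = 15.49°

15.49°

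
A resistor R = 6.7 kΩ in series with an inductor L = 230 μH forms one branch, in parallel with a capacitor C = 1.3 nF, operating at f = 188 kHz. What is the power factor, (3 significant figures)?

0.0970

ω = 2πf = 1.181e+06 rad/s
X_L = ωL = 272 Ω
X_C = 1/(ωC) = 651 Ω
Branch 1 (R+jX_L): Z₁ = 6700 + j272 Ω, |Z₁| = 6710 Ω
Branch 2 (−jX_C): Z₂ = −j651 Ω
Parallel: Z = Z₁Z₂/(Z₁+Z₂), |Z| = 651 Ω, ∠Z = -84.4°
cos φ = cos(-84.4°) = 0.0970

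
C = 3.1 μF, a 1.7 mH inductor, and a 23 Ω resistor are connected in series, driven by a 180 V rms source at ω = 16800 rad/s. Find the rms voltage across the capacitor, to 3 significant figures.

X_L = ωL = 28.6 Ω
X_C = 1/(ωC) = 19.2 Ω
Net reactance X = X_L − X_C = 9.36 Ω
Z = 23.0 + j9.36 Ω
|Z| = √(23.0² + 9.36²) = 24.8 Ω
I = V/|Z| = 7.25 A
V_C = I·|Z_C| = 7.25 × 19.2 = 139 V

139 V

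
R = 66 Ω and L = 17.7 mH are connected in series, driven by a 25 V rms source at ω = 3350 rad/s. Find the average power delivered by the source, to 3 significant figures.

X_L = ωL = 59.3 Ω
Z = 66.0 + j59.3 Ω
|Z| = √(66.0² + 59.3²) = 88.7 Ω
∠Z = arctan(59.3/66.0) = 41.9°
I = V/|Z| = 282 mA
P = VI cos φ = 25 × 0.282 × cos(41.9°) = 5.24 W

5.24 W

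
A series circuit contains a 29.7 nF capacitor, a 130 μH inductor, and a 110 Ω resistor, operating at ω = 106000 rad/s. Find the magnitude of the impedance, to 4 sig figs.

X_L = ωL = 13.78 Ω
X_C = 1/(ωC) = 317.6 Ω
Net reactance X = X_L − X_C = -303.9 Ω
Z = 110.0 − j303.9 Ω
|Z| = √(110.0² + 303.9²) = 323.2 Ω

323.2 Ω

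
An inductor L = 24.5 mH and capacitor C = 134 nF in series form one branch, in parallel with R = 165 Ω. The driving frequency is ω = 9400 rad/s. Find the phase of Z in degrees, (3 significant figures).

-16.3°

X_L = ωL = 230 Ω
X_C = 1/(ωC) = 794 Ω
Branch 1: Z₁ = R = 165 Ω
Branch 2 (series LC): Z₂ = j(X_L − X_C) = −j564 Ω
Parallel: Z = Z₁Z₂/(Z₁+Z₂), |Z| = 158 Ω, ∠Z = -16.3°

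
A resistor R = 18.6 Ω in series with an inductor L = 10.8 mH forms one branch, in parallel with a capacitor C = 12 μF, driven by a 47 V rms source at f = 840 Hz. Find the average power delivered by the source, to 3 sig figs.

11.4 W

ω = 2πf = 5278 rad/s
X_L = ωL = 57.0 Ω
X_C = 1/(ωC) = 15.8 Ω
Branch 1 (R+jX_L): Z₁ = 18.6 + j57.0 Ω, |Z₁| = 60.0 Ω
Branch 2 (−jX_C): Z₂ = −j15.8 Ω
Parallel: Z = Z₁Z₂/(Z₁+Z₂), |Z| = 20.9 Ω, ∠Z = -83.8°
I = V/|Z| = 2.24 A
P = VI cos φ = 47 × 2.24 × cos(-83.8°) = 11.4 W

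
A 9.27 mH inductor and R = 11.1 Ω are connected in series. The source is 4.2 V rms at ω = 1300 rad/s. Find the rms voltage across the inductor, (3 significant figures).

X_L = ωL = 12.1 Ω
Z = 11.1 + j12.1 Ω
|Z| = √(11.1² + 12.1²) = 16.4 Ω
I = V/|Z| = 256 mA
V_L = I·|Z_L| = 0.256 × 12.1 = 3.09 V

3.09 V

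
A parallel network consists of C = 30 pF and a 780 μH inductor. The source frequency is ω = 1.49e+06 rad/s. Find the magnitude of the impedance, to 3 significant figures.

X_L = ωL = 1160 Ω
X_C = 1/(ωC) = 22400 Ω
Parallel: admittances add. Y = 1/(jωL) + jωC
Y = (0 − j0.000816) S
|Y| = 0.000816 S → |Z| = 1/|Y| = 1230 Ω, ∠Z = −∠Y = 90.0°

1230 Ω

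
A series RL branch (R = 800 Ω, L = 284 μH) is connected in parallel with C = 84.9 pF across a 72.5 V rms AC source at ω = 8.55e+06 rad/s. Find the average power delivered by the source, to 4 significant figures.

643.3 mW

X_L = ωL = 2428 Ω
X_C = 1/(ωC) = 1378 Ω
Branch 1 (R+jX_L): Z₁ = 800.0 + j2428 Ω, |Z₁| = 2557 Ω
Branch 2 (−jX_C): Z₂ = −j1378 Ω
Parallel: Z = Z₁Z₂/(Z₁+Z₂), |Z| = 2667 Ω, ∠Z = -70.95°
I = V/|Z| = 27.18 mA
P = VI cos φ = 72.5 × 0.02718 × cos(-70.95°) = 643.3 mW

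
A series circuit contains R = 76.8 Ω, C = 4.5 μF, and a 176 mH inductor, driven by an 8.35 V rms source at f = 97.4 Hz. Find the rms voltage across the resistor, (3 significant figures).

2.40 V

ω = 2πf = 612.0 rad/s
X_L = ωL = 108 Ω
X_C = 1/(ωC) = 363 Ω
Net reactance X = X_L − X_C = -255 Ω
Z = 76.8 − j255 Ω
|Z| = √(76.8² + 255²) = 267 Ω
I = V/|Z| = 31.3 mA
V_R = I·|Z_R| = 0.0313 × 76.8 = 2.40 V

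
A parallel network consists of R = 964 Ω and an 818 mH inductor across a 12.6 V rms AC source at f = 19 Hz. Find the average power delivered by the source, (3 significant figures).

ω = 2πf = 119.4 rad/s
X_L = ωL = 97.7 Ω
Parallel: admittances add. Y = 1/R + 1/(jωL)
Y = (0.00104 − j0.0102) S
|Y| = 0.0103 S → |Z| = 1/|Y| = 97.2 Ω, ∠Z = −∠Y = 84.2°
I = V/|Z| = 130 mA
P = VI cos φ = 12.6 × 0.130 × cos(84.2°) = 165 mW

165 mW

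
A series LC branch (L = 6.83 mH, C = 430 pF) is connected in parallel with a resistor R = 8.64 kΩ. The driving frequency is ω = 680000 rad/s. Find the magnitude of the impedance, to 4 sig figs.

X_L = ωL = 4644 Ω
X_C = 1/(ωC) = 3420 Ω
Branch 1: Z₁ = R = 8640 Ω
Branch 2 (series LC): Z₂ = j(X_L − X_C) = j1224 Ω
Parallel: Z = Z₁Z₂/(Z₁+Z₂), |Z| = 1212 Ω, ∠Z = 81.93°

1212 Ω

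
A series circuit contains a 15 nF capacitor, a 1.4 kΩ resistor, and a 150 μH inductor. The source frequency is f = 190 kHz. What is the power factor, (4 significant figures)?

0.9961

ω = 2πf = 1.194e+06 rad/s
X_L = ωL = 179.1 Ω
X_C = 1/(ωC) = 55.84 Ω
Net reactance X = X_L − X_C = 123.2 Ω
Z = 1400 + j123.2 Ω
|Z| = √(1400² + 123.2²) = 1405 Ω
∠Z = arctan(123.2/1400) = 5.030°
cos φ = cos(5.030°) = 0.9961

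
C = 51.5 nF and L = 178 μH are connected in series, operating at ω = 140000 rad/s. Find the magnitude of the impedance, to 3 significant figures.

114 Ω

X_L = ωL = 24.9 Ω
X_C = 1/(ωC) = 139 Ω
Net reactance X = X_L − X_C = -114 Ω
Z = − j114 Ω
|Z| = √(0² + 114²) = 114 Ω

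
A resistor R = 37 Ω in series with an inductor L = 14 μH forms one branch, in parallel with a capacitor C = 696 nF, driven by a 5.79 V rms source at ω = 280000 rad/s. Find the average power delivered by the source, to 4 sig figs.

896.0 mW

X_L = ωL = 3.920 Ω
X_C = 1/(ωC) = 5.131 Ω
Branch 1 (R+jX_L): Z₁ = 37.00 + j3.920 Ω, |Z₁| = 37.21 Ω
Branch 2 (−jX_C): Z₂ = −j5.131 Ω
Parallel: Z = Z₁Z₂/(Z₁+Z₂), |Z| = 5.157 Ω, ∠Z = -82.08°
I = V/|Z| = 1.123 A
P = VI cos φ = 5.79 × 1.123 × cos(-82.08°) = 896.0 mW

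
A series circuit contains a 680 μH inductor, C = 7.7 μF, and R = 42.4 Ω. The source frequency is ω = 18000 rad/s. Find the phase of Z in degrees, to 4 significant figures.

X_L = ωL = 12.24 Ω
X_C = 1/(ωC) = 7.215 Ω
Net reactance X = X_L − X_C = 5.025 Ω
Z = 42.40 + j5.025 Ω
|Z| = √(42.40² + 5.025²) = 42.70 Ω
∠Z = arctan(5.025/42.40) = 6.759°

6.759°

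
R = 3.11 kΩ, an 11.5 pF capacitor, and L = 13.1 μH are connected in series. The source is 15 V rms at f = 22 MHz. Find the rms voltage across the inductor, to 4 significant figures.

ω = 2πf = 1.382e+08 rad/s
X_L = ωL = 1811 Ω
X_C = 1/(ωC) = 629.1 Ω
Net reactance X = X_L − X_C = 1182 Ω
Z = 3110 + j1182 Ω
|Z| = √(3110² + 1182²) = 3327 Ω
I = V/|Z| = 4.509 mA
V_L = I·|Z_L| = 0.004509 × 1811 = 8.164 V

8.164 V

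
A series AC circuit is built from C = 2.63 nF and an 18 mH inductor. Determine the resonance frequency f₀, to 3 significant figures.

23.1 kHz

ω₀ = 1/√(LC) = 1/√(0.018 × 2.63e-09) = 145300 rad/s
f₀ = ω₀/(2π) = 23.1 kHz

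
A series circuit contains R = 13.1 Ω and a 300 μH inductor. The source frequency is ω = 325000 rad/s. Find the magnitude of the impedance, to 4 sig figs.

X_L = ωL = 97.50 Ω
Z = 13.10 + j97.50 Ω
|Z| = √(13.10² + 97.50²) = 98.38 Ω

98.38 Ω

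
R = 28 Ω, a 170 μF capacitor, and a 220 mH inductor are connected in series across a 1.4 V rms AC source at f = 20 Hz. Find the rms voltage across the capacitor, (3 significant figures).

ω = 2πf = 125.7 rad/s
X_L = ωL = 27.6 Ω
X_C = 1/(ωC) = 46.8 Ω
Net reactance X = X_L − X_C = -19.2 Ω
Z = 28.0 − j19.2 Ω
|Z| = √(28.0² + 19.2²) = 33.9 Ω
I = V/|Z| = 41.3 mA
V_C = I·|Z_C| = 0.0413 × 46.8 = 1.93 V

1.93 V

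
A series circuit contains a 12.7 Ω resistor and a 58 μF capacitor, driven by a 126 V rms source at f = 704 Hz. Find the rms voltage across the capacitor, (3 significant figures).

ω = 2πf = 4423 rad/s
X_C = 1/(ωC) = 3.90 Ω
Z = 12.7 − j3.90 Ω
|Z| = √(12.7² + 3.90²) = 13.3 Ω
I = V/|Z| = 9.48 A
V_C = I·|Z_C| = 9.48 × 3.90 = 37.0 V

37.0 V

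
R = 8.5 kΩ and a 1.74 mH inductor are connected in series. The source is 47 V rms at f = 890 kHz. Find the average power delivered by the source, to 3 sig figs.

ω = 2πf = 5.592e+06 rad/s
X_L = ωL = 9730 Ω
Z = 8500 + j9730 Ω
|Z| = √(8500² + 9730²) = 12900 Ω
∠Z = arctan(9730/8500) = 48.9°
I = V/|Z| = 3.64 mA
P = VI cos φ = 47 × 0.00364 × cos(48.9°) = 112 mW

112 mW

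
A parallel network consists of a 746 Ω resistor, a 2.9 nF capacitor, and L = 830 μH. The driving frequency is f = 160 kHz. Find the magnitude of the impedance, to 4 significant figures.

459.1 Ω

ω = 2πf = 1.005e+06 rad/s
X_L = ωL = 834.4 Ω
X_C = 1/(ωC) = 343.0 Ω
Parallel: admittances add. Y = 1/R + 1/(jωL) + jωC
Y = (0.001340 + j0.001717) S
|Y| = 0.002178 S → |Z| = 1/|Y| = 459.1 Ω, ∠Z = −∠Y = -52.02°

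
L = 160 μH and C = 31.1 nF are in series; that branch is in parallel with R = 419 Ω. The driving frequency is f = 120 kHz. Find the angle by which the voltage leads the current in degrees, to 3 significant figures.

79.5°

ω = 2πf = 754000 rad/s
X_L = ωL = 121 Ω
X_C = 1/(ωC) = 42.6 Ω
Branch 1: Z₁ = R = 419 Ω
Branch 2 (series LC): Z₂ = j(X_L − X_C) = j78.0 Ω
Parallel: Z = Z₁Z₂/(Z₁+Z₂), |Z| = 76.7 Ω, ∠Z = 79.5°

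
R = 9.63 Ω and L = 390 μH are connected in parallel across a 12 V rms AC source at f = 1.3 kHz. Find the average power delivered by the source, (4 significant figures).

14.95 W

ω = 2πf = 8168 rad/s
X_L = ωL = 3.186 Ω
Parallel: admittances add. Y = 1/R + 1/(jωL)
Y = (0.1038 − j0.3139) S
|Y| = 0.3306 S → |Z| = 1/|Y| = 3.024 Ω, ∠Z = −∠Y = 71.70°
I = V/|Z| = 3.968 A
P = VI cos φ = 12 × 3.968 × cos(71.70°) = 14.95 W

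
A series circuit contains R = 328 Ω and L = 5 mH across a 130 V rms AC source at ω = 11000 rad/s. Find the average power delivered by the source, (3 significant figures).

50.1 W

X_L = ωL = 55.0 Ω
Z = 328 + j55.0 Ω
|Z| = √(328² + 55.0²) = 333 Ω
∠Z = arctan(55.0/328) = 9.52°
I = V/|Z| = 391 mA
P = VI cos φ = 130 × 0.391 × cos(9.52°) = 50.1 W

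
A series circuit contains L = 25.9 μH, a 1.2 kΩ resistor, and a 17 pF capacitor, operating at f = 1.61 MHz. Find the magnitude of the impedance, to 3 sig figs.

5680 Ω

ω = 2πf = 1.012e+07 rad/s
X_L = ωL = 262 Ω
X_C = 1/(ωC) = 5810 Ω
Net reactance X = X_L − X_C = -5550 Ω
Z = 1200 − j5550 Ω
|Z| = √(1200² + 5550²) = 5680 Ω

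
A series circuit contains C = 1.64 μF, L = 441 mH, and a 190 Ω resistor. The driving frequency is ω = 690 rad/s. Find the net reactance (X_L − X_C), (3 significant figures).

X_L = ωL = 304 Ω
X_C = 1/(ωC) = 884 Ω
X = 304 − 884 = -579 Ω

-579 Ω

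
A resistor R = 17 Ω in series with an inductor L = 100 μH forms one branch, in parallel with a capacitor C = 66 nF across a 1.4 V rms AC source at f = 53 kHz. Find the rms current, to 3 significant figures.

ω = 2πf = 333000 rad/s
X_L = ωL = 33.3 Ω
X_C = 1/(ωC) = 45.5 Ω
Branch 1 (R+jX_L): Z₁ = 17.0 + j33.3 Ω, |Z₁| = 37.4 Ω
Branch 2 (−jX_C): Z₂ = −j45.5 Ω
Parallel: Z = Z₁Z₂/(Z₁+Z₂), |Z| = 81.3 Ω, ∠Z = 8.62°
I = V/|Z| = 1.4/81.3 = 17.2 mA

17.2 mA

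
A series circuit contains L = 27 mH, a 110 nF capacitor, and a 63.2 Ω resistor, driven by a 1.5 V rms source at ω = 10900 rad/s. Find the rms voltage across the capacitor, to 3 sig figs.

2.30 V

X_L = ωL = 294 Ω
X_C = 1/(ωC) = 834 Ω
Net reactance X = X_L − X_C = -540 Ω
Z = 63.2 − j540 Ω
|Z| = √(63.2² + 540²) = 543 Ω
I = V/|Z| = 2.76 mA
V_C = I·|Z_C| = 0.00276 × 834 = 2.30 V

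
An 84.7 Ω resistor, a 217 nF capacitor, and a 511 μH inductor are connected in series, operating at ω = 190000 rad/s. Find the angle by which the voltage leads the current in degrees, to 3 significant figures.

40.7°

X_L = ωL = 97.1 Ω
X_C = 1/(ωC) = 24.3 Ω
Net reactance X = X_L − X_C = 72.8 Ω
Z = 84.7 + j72.8 Ω
|Z| = √(84.7² + 72.8²) = 112 Ω
∠Z = arctan(72.8/84.7) = 40.7°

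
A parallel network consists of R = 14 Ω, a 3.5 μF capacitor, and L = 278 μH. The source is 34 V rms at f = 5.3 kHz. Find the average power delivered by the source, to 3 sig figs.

82.6 W

ω = 2πf = 33300 rad/s
X_L = ωL = 9.26 Ω
X_C = 1/(ωC) = 8.58 Ω
Parallel: admittances add. Y = 1/R + 1/(jωL) + jωC
Y = (0.0714 + j0.00853) S
|Y| = 0.0719 S → |Z| = 1/|Y| = 13.9 Ω, ∠Z = −∠Y = -6.81°
I = V/|Z| = 2.45 A
P = VI cos φ = 34 × 2.45 × cos(-6.81°) = 82.6 W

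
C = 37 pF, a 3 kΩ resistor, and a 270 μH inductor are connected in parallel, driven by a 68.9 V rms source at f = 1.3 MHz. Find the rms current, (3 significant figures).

ω = 2πf = 8.168e+06 rad/s
X_L = ωL = 2210 Ω
X_C = 1/(ωC) = 3310 Ω
Parallel: admittances add. Y = 1/R + 1/(jωL) + jωC
Y = (0.000333 − j0.000151) S
|Y| = 0.000366 S → |Z| = 1/|Y| = 2730 Ω, ∠Z = −∠Y = 24.4°
I = V/|Z| = 68.9/2730 = 25.2 mA

25.2 mA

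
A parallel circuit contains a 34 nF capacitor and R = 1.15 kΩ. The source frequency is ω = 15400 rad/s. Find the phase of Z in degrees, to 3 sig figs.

X_C = 1/(ωC) = 1910 Ω
Parallel: admittances add. Y = 1/R + jωC
Y = (0.000870 + j0.000524) S
|Y| = 0.00102 S → |Z| = 1/|Y| = 985 Ω, ∠Z = −∠Y = -31.1°

-31.1°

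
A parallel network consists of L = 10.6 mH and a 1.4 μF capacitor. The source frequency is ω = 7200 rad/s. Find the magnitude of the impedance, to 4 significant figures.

X_L = ωL = 76.32 Ω
X_C = 1/(ωC) = 99.21 Ω
Parallel: admittances add. Y = 1/(jωL) + jωC
Y = (0 − j0.003023) S
|Y| = 0.003023 S → |Z| = 1/|Y| = 330.8 Ω, ∠Z = −∠Y = 90.00°

330.8 Ω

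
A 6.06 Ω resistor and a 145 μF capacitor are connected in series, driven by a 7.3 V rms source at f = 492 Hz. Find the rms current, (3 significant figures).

1.13 A

ω = 2πf = 3091 rad/s
X_C = 1/(ωC) = 2.23 Ω
Z = 6.06 − j2.23 Ω
|Z| = √(6.06² + 2.23²) = 6.46 Ω
I = V/|Z| = 7.3/6.46 = 1.13 A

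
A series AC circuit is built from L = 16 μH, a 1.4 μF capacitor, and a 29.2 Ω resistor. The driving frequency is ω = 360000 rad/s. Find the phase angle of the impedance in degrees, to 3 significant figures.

7.37°

X_L = ωL = 5.76 Ω
X_C = 1/(ωC) = 1.98 Ω
Net reactance X = X_L − X_C = 3.78 Ω
Z = 29.2 + j3.78 Ω
|Z| = √(29.2² + 3.78²) = 29.4 Ω
∠Z = arctan(3.78/29.2) = 7.37°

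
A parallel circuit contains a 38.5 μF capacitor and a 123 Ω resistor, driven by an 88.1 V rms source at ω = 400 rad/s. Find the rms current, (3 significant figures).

1.53 A

X_C = 1/(ωC) = 64.9 Ω
Parallel: admittances add. Y = 1/R + jωC
Y = (0.00813 + j0.0154) S
|Y| = 0.0174 S → |Z| = 1/|Y| = 57.4 Ω, ∠Z = −∠Y = -62.2°
I = V/|Z| = 88.1/57.4 = 1.53 A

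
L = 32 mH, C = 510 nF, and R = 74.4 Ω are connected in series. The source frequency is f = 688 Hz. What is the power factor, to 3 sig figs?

0.230

ω = 2πf = 4323 rad/s
X_L = ωL = 138 Ω
X_C = 1/(ωC) = 454 Ω
Net reactance X = X_L − X_C = -315 Ω
Z = 74.4 − j315 Ω
|Z| = √(74.4² + 315²) = 324 Ω
∠Z = arctan(-315/74.4) = -76.7°
cos φ = cos(-76.7°) = 0.230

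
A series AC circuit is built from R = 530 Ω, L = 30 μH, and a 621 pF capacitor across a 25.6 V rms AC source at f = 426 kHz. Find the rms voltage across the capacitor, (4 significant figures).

ω = 2πf = 2.677e+06 rad/s
X_L = ωL = 80.30 Ω
X_C = 1/(ωC) = 601.6 Ω
Net reactance X = X_L − X_C = -521.3 Ω
Z = 530.0 − j521.3 Ω
|Z| = √(530.0² + 521.3²) = 743.4 Ω
I = V/|Z| = 34.44 mA
V_C = I·|Z_C| = 0.03444 × 601.6 = 20.72 V

20.72 V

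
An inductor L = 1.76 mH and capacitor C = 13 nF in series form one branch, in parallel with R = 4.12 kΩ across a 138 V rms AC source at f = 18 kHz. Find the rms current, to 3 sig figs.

ω = 2πf = 113100 rad/s
X_L = ωL = 199 Ω
X_C = 1/(ωC) = 680 Ω
Branch 1: Z₁ = R = 4120 Ω
Branch 2 (series LC): Z₂ = j(X_L − X_C) = −j481 Ω
Parallel: Z = Z₁Z₂/(Z₁+Z₂), |Z| = 478 Ω, ∠Z = -83.3°
I = V/|Z| = 138/478 = 289 mA

289 mA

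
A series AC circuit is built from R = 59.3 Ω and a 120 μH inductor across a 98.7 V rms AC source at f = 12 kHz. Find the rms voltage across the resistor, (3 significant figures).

ω = 2πf = 75400 rad/s
X_L = ωL = 9.05 Ω
Z = 59.3 + j9.05 Ω
|Z| = √(59.3² + 9.05²) = 60.0 Ω
I = V/|Z| = 1.65 A
V_R = I·|Z_R| = 1.65 × 59.3 = 97.6 V

97.6 V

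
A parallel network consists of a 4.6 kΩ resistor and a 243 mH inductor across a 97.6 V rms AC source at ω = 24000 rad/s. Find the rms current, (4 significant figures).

X_L = ωL = 5832 Ω
Parallel: admittances add. Y = 1/R + 1/(jωL)
Y = (0.0002174 − j0.0001715) S
|Y| = 0.0002769 S → |Z| = 1/|Y| = 3612 Ω, ∠Z = −∠Y = 38.26°
I = V/|Z| = 97.6/3612 = 27.02 mA

27.02 mA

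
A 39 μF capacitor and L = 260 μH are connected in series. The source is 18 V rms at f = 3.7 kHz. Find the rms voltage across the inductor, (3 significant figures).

22.0 V

ω = 2πf = 23250 rad/s
X_L = ωL = 6.04 Ω
X_C = 1/(ωC) = 1.10 Ω
Net reactance X = X_L − X_C = 4.94 Ω
Z = j4.94 Ω
|Z| = √(0² + 4.94²) = 4.94 Ω
I = V/|Z| = 3.64 A
V_L = I·|Z_L| = 3.64 × 6.04 = 22.0 V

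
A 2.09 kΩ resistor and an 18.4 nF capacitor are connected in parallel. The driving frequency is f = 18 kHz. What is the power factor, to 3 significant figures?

0.224

ω = 2πf = 113100 rad/s
X_C = 1/(ωC) = 481 Ω
Parallel: admittances add. Y = 1/R + jωC
Y = (0.000478 + j0.00208) S
|Y| = 0.00214 S → |Z| = 1/|Y| = 468 Ω, ∠Z = −∠Y = -77.1°
cos φ = cos(-77.1°) = 0.224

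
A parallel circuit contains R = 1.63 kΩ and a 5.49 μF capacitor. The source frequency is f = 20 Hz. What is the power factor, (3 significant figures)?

0.665

ω = 2πf = 125.7 rad/s
X_C = 1/(ωC) = 1450 Ω
Parallel: admittances add. Y = 1/R + jωC
Y = (0.000613 + j0.000690) S
|Y| = 0.000923 S → |Z| = 1/|Y| = 1080 Ω, ∠Z = −∠Y = -48.4°
cos φ = cos(-48.4°) = 0.665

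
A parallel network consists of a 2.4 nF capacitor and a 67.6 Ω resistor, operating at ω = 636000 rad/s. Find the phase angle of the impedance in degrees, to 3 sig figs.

X_C = 1/(ωC) = 655 Ω
Parallel: admittances add. Y = 1/R + jωC
Y = (0.0148 + j0.00153) S
|Y| = 0.0149 S → |Z| = 1/|Y| = 67.2 Ω, ∠Z = −∠Y = -5.89°

-5.89°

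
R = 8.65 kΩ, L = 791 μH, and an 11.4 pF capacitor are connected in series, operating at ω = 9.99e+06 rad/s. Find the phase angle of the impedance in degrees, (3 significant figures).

-5.80°

X_L = ωL = 7900 Ω
X_C = 1/(ωC) = 8780 Ω
Net reactance X = X_L − X_C = -879 Ω
Z = 8650 − j879 Ω
|Z| = √(8650² + 879²) = 8690 Ω
∠Z = arctan(-879/8650) = -5.80°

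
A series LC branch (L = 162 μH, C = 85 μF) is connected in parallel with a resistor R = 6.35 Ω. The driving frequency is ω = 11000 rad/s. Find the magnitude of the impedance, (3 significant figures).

X_L = ωL = 1.78 Ω
X_C = 1/(ωC) = 1.07 Ω
Branch 1: Z₁ = R = 6.35 Ω
Branch 2 (series LC): Z₂ = j(X_L − X_C) = j0.712 Ω
Parallel: Z = Z₁Z₂/(Z₁+Z₂), |Z| = 0.708 Ω, ∠Z = 83.6°

0.708 Ω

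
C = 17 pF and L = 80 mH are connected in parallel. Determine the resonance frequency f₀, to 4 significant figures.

ω₀ = 1/√(LC) = 1/√(0.08 × 1.7e-11) = 857500 rad/s
f₀ = ω₀/(2π) = 136.5 kHz

136.5 kHz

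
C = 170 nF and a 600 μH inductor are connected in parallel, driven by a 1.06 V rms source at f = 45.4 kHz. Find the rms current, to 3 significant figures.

45.2 mA

ω = 2πf = 285300 rad/s
X_L = ωL = 171 Ω
X_C = 1/(ωC) = 20.6 Ω
Parallel: admittances add. Y = 1/(jωL) + jωC
Y = (0 + j0.0427) S
|Y| = 0.0427 S → |Z| = 1/|Y| = 23.4 Ω, ∠Z = −∠Y = -90.0°
I = V/|Z| = 1.06/23.4 = 45.2 mA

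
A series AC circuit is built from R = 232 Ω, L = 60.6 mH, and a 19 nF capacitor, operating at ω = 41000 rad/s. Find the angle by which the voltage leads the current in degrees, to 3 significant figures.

X_L = ωL = 2480 Ω
X_C = 1/(ωC) = 1280 Ω
Net reactance X = X_L − X_C = 1200 Ω
Z = 232 + j1200 Ω
|Z| = √(232² + 1200²) = 1220 Ω
∠Z = arctan(1200/232) = 79.1°

79.1°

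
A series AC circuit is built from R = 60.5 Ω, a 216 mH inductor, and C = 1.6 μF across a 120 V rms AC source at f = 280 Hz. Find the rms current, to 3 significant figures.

ω = 2πf = 1759 rad/s
X_L = ωL = 380 Ω
X_C = 1/(ωC) = 355 Ω
Net reactance X = X_L − X_C = 24.8 Ω
Z = 60.5 + j24.8 Ω
|Z| = √(60.5² + 24.8²) = 65.4 Ω
I = V/|Z| = 120/65.4 = 1.84 A

1.84 A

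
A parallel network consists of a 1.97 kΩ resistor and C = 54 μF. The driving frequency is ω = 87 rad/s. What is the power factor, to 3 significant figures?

X_C = 1/(ωC) = 213 Ω
Parallel: admittances add. Y = 1/R + jωC
Y = (0.000508 + j0.00470) S
|Y| = 0.00473 S → |Z| = 1/|Y| = 212 Ω, ∠Z = −∠Y = -83.8°
cos φ = cos(-83.8°) = 0.107

0.107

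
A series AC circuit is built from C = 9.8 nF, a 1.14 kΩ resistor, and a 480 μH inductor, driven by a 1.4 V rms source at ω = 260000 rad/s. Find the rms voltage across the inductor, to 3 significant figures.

0.149 V

X_L = ωL = 125 Ω
X_C = 1/(ωC) = 392 Ω
Net reactance X = X_L − X_C = -268 Ω
Z = 1140 − j268 Ω
|Z| = √(1140² + 268²) = 1170 Ω
I = V/|Z| = 1.20 mA
V_L = I·|Z_L| = 0.00120 × 125 = 0.149 V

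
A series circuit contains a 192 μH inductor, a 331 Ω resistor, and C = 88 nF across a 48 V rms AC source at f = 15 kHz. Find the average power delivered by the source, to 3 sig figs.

ω = 2πf = 94250 rad/s
X_L = ωL = 18.1 Ω
X_C = 1/(ωC) = 121 Ω
Net reactance X = X_L − X_C = -102 Ω
Z = 331 − j102 Ω
|Z| = √(331² + 102²) = 347 Ω
∠Z = arctan(-102/331) = -17.2°
I = V/|Z| = 139 mA
P = VI cos φ = 48 × 0.139 × cos(-17.2°) = 6.35 W

6.35 W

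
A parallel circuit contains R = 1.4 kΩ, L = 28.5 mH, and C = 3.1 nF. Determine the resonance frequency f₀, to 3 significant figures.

16.9 kHz

ω₀ = 1/√(LC) = 1/√(0.0285 × 3.1e-09) = 106400 rad/s
f₀ = ω₀/(2π) = 16.9 kHz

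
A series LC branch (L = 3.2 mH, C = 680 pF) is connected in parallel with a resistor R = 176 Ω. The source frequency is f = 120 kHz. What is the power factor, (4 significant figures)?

0.9346

ω = 2πf = 754000 rad/s
X_L = ωL = 2413 Ω
X_C = 1/(ωC) = 1950 Ω
Branch 1: Z₁ = R = 176.0 Ω
Branch 2 (series LC): Z₂ = j(X_L − X_C) = j462.3 Ω
Parallel: Z = Z₁Z₂/(Z₁+Z₂), |Z| = 164.5 Ω, ∠Z = 20.84°
cos φ = cos(20.84°) = 0.9346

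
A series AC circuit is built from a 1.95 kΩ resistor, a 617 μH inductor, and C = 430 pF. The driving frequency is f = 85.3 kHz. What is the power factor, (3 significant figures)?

ω = 2πf = 536000 rad/s
X_L = ωL = 331 Ω
X_C = 1/(ωC) = 4340 Ω
Net reactance X = X_L − X_C = -4010 Ω
Z = 1950 − j4010 Ω
|Z| = √(1950² + 4010²) = 4460 Ω
∠Z = arctan(-4010/1950) = -64.1°
cos φ = cos(-64.1°) = 0.437

0.437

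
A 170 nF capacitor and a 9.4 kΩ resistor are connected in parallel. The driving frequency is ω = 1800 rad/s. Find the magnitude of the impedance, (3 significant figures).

3090 Ω

X_C = 1/(ωC) = 3270 Ω
Parallel: admittances add. Y = 1/R + jωC
Y = (0.000106 + j0.000306) S
|Y| = 0.000324 S → |Z| = 1/|Y| = 3090 Ω, ∠Z = −∠Y = -70.8°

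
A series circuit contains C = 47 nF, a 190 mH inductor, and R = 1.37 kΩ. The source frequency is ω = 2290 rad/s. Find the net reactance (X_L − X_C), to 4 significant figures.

X_L = ωL = 435.1 Ω
X_C = 1/(ωC) = 9291 Ω
X = 435.1 − 9291 = -8856 Ω

-8856 Ω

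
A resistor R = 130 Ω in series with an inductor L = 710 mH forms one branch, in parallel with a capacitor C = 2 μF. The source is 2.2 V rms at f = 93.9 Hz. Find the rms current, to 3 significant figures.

2.65 mA

ω = 2πf = 590.0 rad/s
X_L = ωL = 419 Ω
X_C = 1/(ωC) = 847 Ω
Branch 1 (R+jX_L): Z₁ = 130 + j419 Ω, |Z₁| = 439 Ω
Branch 2 (−jX_C): Z₂ = −j847 Ω
Parallel: Z = Z₁Z₂/(Z₁+Z₂), |Z| = 830 Ω, ∠Z = 55.9°
I = V/|Z| = 2.2/830 = 2.65 mA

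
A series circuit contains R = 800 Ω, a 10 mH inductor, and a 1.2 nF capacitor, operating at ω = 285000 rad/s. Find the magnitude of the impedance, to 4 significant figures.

X_L = ωL = 2850 Ω
X_C = 1/(ωC) = 2924 Ω
Net reactance X = X_L − X_C = -73.98 Ω
Z = 800.0 − j73.98 Ω
|Z| = √(800.0² + 73.98²) = 803.4 Ω

803.4 Ω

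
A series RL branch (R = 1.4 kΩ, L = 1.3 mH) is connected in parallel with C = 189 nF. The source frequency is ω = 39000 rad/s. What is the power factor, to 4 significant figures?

0.09666

X_L = ωL = 50.70 Ω
X_C = 1/(ωC) = 135.7 Ω
Branch 1 (R+jX_L): Z₁ = 1400 + j50.70 Ω, |Z₁| = 1401 Ω
Branch 2 (−jX_C): Z₂ = −j135.7 Ω
Parallel: Z = Z₁Z₂/(Z₁+Z₂), |Z| = 135.5 Ω, ∠Z = -84.45°
cos φ = cos(-84.45°) = 0.09666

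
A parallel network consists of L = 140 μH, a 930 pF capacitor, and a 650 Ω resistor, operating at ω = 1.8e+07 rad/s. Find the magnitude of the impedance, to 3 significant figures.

X_L = ωL = 2520 Ω
X_C = 1/(ωC) = 59.7 Ω
Parallel: admittances add. Y = 1/R + 1/(jωL) + jωC
Y = (0.00154 + j0.0163) S
|Y| = 0.0164 S → |Z| = 1/|Y| = 60.9 Ω, ∠Z = −∠Y = -84.6°

60.9 Ω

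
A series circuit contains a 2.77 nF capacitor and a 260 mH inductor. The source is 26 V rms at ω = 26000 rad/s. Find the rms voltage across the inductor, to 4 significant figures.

X_L = ωL = 6760 Ω
X_C = 1/(ωC) = 13890 Ω
Net reactance X = X_L − X_C = -7125 Ω
Z = − j7125 Ω
|Z| = √(0² + 7125²) = 7125 Ω
I = V/|Z| = 3.649 mA
V_L = I·|Z_L| = 0.003649 × 6760 = 24.67 V

24.67 V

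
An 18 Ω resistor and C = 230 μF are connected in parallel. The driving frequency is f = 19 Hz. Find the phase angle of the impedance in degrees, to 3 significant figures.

-26.3°

ω = 2πf = 119.4 rad/s
X_C = 1/(ωC) = 36.4 Ω
Parallel: admittances add. Y = 1/R + jωC
Y = (0.0556 + j0.0275) S
|Y| = 0.0620 S → |Z| = 1/|Y| = 16.1 Ω, ∠Z = −∠Y = -26.3°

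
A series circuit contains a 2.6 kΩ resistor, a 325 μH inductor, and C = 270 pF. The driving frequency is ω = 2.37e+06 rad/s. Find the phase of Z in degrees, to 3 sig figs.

-17.0°

X_L = ωL = 770 Ω
X_C = 1/(ωC) = 1560 Ω
Net reactance X = X_L − X_C = -792 Ω
Z = 2600 − j792 Ω
|Z| = √(2600² + 792²) = 2720 Ω
∠Z = arctan(-792/2600) = -17.0°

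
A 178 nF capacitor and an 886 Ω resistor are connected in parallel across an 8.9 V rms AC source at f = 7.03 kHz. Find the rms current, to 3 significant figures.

ω = 2πf = 44170 rad/s
X_C = 1/(ωC) = 127 Ω
Parallel: admittances add. Y = 1/R + jωC
Y = (0.00113 + j0.00786) S
|Y| = 0.00794 S → |Z| = 1/|Y| = 126 Ω, ∠Z = −∠Y = -81.8°
I = V/|Z| = 8.9/126 = 70.7 mA

70.7 mA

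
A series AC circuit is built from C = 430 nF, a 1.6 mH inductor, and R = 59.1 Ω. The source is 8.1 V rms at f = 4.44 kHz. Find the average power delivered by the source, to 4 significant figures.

776.7 mW

ω = 2πf = 27900 rad/s
X_L = ωL = 44.64 Ω
X_C = 1/(ωC) = 83.36 Ω
Net reactance X = X_L − X_C = -38.73 Ω
Z = 59.10 − j38.73 Ω
|Z| = √(59.10² + 38.73²) = 70.66 Ω
∠Z = arctan(-38.73/59.10) = -33.24°
I = V/|Z| = 114.6 mA
P = VI cos φ = 8.1 × 0.1146 × cos(-33.24°) = 776.7 mW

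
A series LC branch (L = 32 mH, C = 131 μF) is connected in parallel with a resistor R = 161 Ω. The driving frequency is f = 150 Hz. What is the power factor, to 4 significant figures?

0.1357

ω = 2πf = 942.5 rad/s
X_L = ωL = 30.16 Ω
X_C = 1/(ωC) = 8.099 Ω
Branch 1: Z₁ = R = 161.0 Ω
Branch 2 (series LC): Z₂ = j(X_L − X_C) = j22.06 Ω
Parallel: Z = Z₁Z₂/(Z₁+Z₂), |Z| = 21.86 Ω, ∠Z = 82.20°
cos φ = cos(82.20°) = 0.1357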